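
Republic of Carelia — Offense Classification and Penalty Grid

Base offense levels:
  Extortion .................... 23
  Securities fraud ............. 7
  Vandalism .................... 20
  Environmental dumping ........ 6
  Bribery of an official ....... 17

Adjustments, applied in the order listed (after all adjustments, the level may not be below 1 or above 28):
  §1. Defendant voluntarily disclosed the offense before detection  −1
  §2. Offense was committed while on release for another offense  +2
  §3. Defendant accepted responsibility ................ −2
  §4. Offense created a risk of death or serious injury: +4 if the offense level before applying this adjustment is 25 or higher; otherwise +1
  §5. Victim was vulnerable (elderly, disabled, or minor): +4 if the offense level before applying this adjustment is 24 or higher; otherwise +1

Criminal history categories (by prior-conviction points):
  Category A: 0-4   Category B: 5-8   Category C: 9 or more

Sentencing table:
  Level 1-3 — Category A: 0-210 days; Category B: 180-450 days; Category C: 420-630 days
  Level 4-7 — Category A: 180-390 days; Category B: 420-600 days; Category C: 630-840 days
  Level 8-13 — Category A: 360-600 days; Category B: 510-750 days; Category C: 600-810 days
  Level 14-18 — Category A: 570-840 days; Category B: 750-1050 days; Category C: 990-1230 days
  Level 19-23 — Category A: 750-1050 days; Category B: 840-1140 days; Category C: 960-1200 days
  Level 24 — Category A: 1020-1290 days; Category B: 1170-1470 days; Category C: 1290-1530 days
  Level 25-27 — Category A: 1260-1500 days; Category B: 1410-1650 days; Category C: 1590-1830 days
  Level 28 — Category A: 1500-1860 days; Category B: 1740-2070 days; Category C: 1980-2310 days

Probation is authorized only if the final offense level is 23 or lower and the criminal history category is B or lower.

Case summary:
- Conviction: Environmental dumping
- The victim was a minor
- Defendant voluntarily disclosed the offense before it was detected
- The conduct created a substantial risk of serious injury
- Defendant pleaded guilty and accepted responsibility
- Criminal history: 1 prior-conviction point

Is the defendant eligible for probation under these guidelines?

Yes

Base offense level for environmental dumping: 6.
§1 applies: 6 − 1 = 5.
§2 does not apply.
§3 applies: 5 − 2 = 3.
§4 applies (level before this adjustment is 3 < 25, so +1): 3 + 1 = 4.
§5 applies (level before this adjustment is 4 < 24, so +1): 4 + 1 = 5.
Final offense level: 5.
Criminal history: 1 prior point → Category A (0-4).
Level 5 falls in the 4-7 band.
Grid: Level 4-7 × Category A = 180-390 days.
Probation check: level 5 ≤ 23 and category A ≤ B → eligible.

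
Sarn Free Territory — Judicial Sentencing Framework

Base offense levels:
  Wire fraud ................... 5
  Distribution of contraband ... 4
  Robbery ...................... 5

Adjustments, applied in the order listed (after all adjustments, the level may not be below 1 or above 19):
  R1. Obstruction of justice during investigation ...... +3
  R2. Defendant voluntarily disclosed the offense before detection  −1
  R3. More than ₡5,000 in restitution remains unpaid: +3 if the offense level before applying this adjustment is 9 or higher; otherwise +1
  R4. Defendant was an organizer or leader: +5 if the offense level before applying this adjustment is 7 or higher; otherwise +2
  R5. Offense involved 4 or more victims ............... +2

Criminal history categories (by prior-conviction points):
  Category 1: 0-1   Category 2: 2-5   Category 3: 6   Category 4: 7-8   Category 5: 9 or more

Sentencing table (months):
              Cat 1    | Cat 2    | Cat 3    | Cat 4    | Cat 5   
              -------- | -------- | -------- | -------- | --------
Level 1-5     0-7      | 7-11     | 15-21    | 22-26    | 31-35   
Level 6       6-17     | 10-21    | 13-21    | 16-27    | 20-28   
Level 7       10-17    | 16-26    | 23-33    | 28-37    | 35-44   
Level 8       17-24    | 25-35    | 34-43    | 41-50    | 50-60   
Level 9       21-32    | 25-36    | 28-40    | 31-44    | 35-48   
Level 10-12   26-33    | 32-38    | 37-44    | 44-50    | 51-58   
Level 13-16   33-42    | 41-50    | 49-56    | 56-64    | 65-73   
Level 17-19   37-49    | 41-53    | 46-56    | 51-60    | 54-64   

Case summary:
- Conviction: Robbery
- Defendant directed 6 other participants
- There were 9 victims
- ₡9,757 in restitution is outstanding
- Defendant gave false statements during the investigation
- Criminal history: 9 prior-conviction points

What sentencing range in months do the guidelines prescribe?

65-73 months

Base offense level for robbery: 5.
R1 applies: 5 + 3 = 8.
R2 does not apply.
R3 applies (level before this adjustment is 8 < 9, so +1): 8 + 1 = 9.
R4 applies (level before this adjustment is 9 ≥ 7, so +5): 9 + 5 = 14.
R5 applies: 14 + 2 = 16.
Final offense level: 16.
Criminal history: 9 prior points → Category 5 (9+).
Level 16 falls in the 13-16 band.
Grid: Level 13-16 × Category 5 = 65-73 months.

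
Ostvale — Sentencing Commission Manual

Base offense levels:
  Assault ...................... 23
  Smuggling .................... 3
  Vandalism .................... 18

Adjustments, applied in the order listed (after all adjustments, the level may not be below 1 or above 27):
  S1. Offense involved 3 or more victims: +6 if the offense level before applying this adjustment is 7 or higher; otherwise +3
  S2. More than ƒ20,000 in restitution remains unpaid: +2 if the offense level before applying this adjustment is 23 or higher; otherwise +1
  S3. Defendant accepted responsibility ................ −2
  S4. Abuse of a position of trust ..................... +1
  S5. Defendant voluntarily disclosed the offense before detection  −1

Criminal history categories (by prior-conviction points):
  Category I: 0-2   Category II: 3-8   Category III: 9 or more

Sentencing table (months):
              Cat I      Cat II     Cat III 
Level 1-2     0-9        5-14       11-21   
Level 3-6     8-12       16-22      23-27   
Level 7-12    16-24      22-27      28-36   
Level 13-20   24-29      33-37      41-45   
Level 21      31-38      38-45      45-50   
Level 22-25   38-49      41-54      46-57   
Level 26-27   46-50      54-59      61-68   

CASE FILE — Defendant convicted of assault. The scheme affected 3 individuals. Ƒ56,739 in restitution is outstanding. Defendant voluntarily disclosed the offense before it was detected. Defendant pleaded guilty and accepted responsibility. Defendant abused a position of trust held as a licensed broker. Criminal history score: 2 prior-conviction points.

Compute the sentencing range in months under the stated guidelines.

Base offense level for assault: 23.
S1 applies (level before this adjustment is 23 ≥ 7, so +6): 23 + 6 = 29.
S2 applies (level before this adjustment is 29 ≥ 23, so +2): 29 + 2 = 31.
S3 applies: 31 − 2 = 29.
S4 applies: 29 + 1 = 30.
S5 applies: 30 − 1 = 29.
Level 29 exceeds the maximum of 27; capped at 27.
Final offense level: 27.
Criminal history: 2 prior points → Category I (0-2).
Level 27 falls in the 26-27 band.
Grid: Level 26-27 × Category I = 46-50 months.

46-50 months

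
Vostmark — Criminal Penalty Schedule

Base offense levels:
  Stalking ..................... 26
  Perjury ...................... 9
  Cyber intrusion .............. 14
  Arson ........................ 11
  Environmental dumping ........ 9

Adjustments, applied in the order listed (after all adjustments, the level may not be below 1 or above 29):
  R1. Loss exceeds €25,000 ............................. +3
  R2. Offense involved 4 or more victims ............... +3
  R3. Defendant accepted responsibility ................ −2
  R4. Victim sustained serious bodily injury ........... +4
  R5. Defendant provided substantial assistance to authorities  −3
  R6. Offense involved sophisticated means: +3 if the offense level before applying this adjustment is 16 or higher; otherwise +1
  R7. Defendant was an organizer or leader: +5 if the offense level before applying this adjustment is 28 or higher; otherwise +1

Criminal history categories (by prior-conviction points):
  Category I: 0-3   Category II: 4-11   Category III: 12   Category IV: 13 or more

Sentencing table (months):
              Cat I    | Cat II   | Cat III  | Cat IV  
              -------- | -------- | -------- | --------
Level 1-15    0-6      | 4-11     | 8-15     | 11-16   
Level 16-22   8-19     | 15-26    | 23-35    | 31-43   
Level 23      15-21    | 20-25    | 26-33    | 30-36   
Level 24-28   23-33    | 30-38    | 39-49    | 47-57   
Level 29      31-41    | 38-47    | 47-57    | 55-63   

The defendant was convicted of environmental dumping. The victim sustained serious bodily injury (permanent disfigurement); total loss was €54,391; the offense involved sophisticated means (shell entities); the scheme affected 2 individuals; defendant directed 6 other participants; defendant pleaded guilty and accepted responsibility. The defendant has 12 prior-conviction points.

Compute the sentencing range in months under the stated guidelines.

23-35 months

Base offense level for environmental dumping: 9.
R1 applies: 9 + 3 = 12.
R2 does not apply.
R3 applies: 12 − 2 = 10.
R4 applies: 10 + 4 = 14.
R6 applies (level before this adjustment is 14 < 16, so +1): 14 + 1 = 15.
R7 applies (level before this adjustment is 15 < 28, so +1): 15 + 1 = 16.
Final offense level: 16.
Criminal history: 12 prior points → Category III (12).
Level 16 falls in the 16-22 band.
Grid: Level 16-22 × Category III = 23-35 months.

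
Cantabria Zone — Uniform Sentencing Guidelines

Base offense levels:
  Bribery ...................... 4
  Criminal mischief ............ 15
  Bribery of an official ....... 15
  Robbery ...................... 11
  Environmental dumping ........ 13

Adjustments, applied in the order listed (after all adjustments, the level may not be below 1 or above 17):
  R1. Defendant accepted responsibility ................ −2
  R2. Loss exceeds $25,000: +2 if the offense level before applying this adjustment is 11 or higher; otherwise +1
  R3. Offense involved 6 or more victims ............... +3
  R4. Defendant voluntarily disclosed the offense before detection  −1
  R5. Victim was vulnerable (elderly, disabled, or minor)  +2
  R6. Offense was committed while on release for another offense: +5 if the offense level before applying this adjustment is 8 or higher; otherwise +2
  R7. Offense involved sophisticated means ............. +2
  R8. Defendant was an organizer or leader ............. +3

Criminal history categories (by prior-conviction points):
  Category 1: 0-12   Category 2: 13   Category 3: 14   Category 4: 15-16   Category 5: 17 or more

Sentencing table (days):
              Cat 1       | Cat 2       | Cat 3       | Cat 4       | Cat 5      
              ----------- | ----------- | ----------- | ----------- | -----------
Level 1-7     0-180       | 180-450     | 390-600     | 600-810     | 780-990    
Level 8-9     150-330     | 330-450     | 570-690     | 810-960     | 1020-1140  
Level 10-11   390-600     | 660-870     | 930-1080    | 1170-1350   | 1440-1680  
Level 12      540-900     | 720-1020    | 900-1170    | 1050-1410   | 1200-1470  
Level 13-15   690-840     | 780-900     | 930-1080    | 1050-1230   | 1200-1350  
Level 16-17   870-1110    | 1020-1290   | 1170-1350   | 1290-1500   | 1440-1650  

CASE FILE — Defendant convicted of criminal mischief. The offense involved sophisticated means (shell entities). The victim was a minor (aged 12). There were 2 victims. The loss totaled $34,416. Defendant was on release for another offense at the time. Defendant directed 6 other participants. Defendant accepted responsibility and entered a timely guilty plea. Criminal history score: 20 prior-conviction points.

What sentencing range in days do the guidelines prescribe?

1440-1650 days

Base offense level for criminal mischief: 15.
R1 applies: 15 − 2 = 13.
R2 applies (level before this adjustment is 13 ≥ 11, so +2): 13 + 2 = 15.
R3 does not apply.
R4 does not apply.
R5 applies: 15 + 2 = 17.
R6 applies (level before this adjustment is 17 ≥ 8, so +5): 17 + 5 = 22.
R7 applies: 22 + 2 = 24.
R8 applies: 24 + 3 = 27.
Level 27 exceeds the maximum of 17; capped at 17.
Final offense level: 17.
Criminal history: 20 prior points → Category 5 (17+).
Level 17 falls in the 16-17 band.
Grid: Level 16-17 × Category 5 = 1440-1650 days.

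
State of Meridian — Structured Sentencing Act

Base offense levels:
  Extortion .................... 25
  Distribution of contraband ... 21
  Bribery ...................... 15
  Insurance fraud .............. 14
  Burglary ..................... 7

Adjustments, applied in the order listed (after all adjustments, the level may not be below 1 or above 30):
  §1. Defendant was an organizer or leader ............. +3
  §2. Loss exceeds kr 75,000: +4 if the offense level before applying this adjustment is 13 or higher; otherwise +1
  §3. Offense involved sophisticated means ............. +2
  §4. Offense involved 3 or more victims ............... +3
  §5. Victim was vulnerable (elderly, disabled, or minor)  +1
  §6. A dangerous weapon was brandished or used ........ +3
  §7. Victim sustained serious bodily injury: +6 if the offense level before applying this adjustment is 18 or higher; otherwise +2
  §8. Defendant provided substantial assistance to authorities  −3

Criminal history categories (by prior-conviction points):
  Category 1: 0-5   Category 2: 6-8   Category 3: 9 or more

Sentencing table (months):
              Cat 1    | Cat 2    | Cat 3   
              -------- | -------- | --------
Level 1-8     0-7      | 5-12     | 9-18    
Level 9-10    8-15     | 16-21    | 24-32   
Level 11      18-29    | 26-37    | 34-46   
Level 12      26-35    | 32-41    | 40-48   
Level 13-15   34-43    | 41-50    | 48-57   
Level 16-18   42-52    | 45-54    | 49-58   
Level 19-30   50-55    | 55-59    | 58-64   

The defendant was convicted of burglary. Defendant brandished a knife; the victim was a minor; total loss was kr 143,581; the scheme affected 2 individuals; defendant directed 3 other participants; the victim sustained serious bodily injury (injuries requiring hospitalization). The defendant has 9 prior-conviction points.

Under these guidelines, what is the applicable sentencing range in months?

Base offense level for burglary: 7.
§1 applies: 7 + 3 = 10.
§2 applies (level before this adjustment is 10 < 13, so +1): 10 + 1 = 11.
§4 does not apply.
§5 applies: 11 + 1 = 12.
§6 applies: 12 + 3 = 15.
§7 applies (level before this adjustment is 15 < 18, so +2): 15 + 2 = 17.
§8 does not apply.
Final offense level: 17.
Criminal history: 9 prior points → Category 3 (9+).
Level 17 falls in the 16-18 band.
Grid: Level 16-18 × Category 3 = 49-58 months.

49-58 months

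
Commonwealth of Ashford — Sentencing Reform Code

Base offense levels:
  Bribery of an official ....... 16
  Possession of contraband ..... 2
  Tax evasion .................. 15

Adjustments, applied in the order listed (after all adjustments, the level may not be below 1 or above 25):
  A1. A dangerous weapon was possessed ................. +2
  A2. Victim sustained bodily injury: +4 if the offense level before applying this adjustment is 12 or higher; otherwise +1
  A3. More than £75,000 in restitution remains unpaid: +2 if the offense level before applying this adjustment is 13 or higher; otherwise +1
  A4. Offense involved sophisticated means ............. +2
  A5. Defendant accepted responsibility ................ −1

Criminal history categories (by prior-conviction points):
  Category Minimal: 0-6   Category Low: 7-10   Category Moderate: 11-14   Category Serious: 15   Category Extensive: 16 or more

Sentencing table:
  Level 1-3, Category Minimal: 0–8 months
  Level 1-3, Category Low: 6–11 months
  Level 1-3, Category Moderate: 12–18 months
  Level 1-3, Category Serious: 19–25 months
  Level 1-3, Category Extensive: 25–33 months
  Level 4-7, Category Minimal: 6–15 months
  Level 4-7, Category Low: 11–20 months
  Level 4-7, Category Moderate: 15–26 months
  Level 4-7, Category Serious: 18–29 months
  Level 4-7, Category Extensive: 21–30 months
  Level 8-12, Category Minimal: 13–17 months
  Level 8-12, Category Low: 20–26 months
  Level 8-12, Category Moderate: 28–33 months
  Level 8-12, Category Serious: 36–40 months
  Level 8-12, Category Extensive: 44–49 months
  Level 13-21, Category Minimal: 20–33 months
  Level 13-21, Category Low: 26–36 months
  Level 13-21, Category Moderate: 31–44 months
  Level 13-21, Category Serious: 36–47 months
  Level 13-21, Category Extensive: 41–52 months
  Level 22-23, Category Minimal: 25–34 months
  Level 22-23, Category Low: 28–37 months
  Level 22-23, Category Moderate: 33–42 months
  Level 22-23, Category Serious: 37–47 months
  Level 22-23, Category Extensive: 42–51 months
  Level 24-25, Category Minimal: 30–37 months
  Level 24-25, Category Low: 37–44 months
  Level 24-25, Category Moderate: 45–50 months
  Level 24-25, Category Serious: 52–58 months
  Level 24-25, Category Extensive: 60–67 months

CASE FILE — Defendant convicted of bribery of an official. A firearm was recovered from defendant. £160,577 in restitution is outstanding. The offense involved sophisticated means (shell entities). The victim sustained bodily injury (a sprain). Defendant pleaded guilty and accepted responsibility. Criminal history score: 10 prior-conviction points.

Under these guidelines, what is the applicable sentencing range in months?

37-44 months

Base offense level for bribery of an official: 16.
A1 applies: 16 + 2 = 18.
A2 applies (level before this adjustment is 18 ≥ 12, so +4): 18 + 4 = 22.
A3 applies (level before this adjustment is 22 ≥ 13, so +2): 22 + 2 = 24.
A4 applies: 24 + 2 = 26.
A5 applies: 26 − 1 = 25.
Final offense level: 25.
Criminal history: 10 prior points → Category Low (7-10).
Level 25 falls in the 24-25 band.
Grid: Level 24-25 × Category Low = 37-44 months.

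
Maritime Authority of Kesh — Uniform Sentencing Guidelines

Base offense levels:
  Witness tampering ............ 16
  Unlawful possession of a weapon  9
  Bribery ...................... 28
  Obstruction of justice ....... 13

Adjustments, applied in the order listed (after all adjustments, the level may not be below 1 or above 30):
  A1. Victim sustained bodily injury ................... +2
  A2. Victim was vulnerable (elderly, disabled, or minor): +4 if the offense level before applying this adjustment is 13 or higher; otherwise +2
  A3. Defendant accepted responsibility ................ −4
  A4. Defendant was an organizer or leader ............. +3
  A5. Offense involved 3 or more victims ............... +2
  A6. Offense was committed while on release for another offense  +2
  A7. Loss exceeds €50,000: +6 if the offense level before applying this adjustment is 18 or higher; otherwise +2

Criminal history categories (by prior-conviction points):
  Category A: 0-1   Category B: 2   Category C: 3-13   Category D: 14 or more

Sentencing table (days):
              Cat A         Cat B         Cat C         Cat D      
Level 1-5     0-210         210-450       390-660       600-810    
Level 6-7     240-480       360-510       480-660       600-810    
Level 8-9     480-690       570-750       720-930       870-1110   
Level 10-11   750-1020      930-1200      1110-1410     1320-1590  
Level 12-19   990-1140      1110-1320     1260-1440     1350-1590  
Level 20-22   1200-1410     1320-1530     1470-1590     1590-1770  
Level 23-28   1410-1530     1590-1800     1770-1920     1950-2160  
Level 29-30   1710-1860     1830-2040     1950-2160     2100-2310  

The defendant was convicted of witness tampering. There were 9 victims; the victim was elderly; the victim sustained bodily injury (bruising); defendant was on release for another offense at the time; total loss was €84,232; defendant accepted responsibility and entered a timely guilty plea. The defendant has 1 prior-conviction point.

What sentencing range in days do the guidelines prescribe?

1410-1530 days

Base offense level for witness tampering: 16.
A1 applies: 16 + 2 = 18.
A2 applies (level before this adjustment is 18 ≥ 13, so +4): 18 + 4 = 22.
A3 applies: 22 − 4 = 18.
A5 applies: 18 + 2 = 20.
A6 applies: 20 + 2 = 22.
A7 applies (level before this adjustment is 22 ≥ 18, so +6): 22 + 6 = 28.
Final offense level: 28.
Criminal history: 1 prior point → Category A (0-1).
Level 28 falls in the 23-28 band.
Grid: Level 23-28 × Category A = 1410-1530 days.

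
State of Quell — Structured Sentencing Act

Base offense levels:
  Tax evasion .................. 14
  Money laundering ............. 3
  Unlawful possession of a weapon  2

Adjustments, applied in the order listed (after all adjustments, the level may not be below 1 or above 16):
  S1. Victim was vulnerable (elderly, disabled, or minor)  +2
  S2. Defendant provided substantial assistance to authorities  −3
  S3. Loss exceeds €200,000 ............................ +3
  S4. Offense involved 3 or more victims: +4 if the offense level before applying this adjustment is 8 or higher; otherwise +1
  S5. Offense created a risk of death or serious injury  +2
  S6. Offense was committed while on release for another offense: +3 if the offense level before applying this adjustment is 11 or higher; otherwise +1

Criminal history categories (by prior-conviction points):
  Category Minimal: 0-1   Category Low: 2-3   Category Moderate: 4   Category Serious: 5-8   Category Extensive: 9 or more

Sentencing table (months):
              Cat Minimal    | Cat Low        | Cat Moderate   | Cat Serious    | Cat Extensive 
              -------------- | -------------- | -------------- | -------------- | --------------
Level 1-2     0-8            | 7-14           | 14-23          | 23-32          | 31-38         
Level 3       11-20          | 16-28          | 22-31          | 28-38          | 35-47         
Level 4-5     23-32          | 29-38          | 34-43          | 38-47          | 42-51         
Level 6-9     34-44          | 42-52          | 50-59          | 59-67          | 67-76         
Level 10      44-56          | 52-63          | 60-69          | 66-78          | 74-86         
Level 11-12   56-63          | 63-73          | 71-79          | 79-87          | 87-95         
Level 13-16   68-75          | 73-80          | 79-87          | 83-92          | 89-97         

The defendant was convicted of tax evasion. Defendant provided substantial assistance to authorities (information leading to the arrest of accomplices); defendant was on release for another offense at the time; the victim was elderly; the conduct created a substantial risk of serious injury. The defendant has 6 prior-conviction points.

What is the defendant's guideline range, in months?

83-92 months

Base offense level for tax evasion: 14.
S1 applies: 14 + 2 = 16.
S2 applies: 16 − 3 = 13.
S5 applies: 13 + 2 = 15.
S6 applies (level before this adjustment is 15 ≥ 11, so +3): 15 + 3 = 18.
Level 18 exceeds the maximum of 16; capped at 16.
Final offense level: 16.
Criminal history: 6 prior points → Category Serious (5-8).
Level 16 falls in the 13-16 band.
Grid: Level 13-16 × Category Serious = 83-92 months.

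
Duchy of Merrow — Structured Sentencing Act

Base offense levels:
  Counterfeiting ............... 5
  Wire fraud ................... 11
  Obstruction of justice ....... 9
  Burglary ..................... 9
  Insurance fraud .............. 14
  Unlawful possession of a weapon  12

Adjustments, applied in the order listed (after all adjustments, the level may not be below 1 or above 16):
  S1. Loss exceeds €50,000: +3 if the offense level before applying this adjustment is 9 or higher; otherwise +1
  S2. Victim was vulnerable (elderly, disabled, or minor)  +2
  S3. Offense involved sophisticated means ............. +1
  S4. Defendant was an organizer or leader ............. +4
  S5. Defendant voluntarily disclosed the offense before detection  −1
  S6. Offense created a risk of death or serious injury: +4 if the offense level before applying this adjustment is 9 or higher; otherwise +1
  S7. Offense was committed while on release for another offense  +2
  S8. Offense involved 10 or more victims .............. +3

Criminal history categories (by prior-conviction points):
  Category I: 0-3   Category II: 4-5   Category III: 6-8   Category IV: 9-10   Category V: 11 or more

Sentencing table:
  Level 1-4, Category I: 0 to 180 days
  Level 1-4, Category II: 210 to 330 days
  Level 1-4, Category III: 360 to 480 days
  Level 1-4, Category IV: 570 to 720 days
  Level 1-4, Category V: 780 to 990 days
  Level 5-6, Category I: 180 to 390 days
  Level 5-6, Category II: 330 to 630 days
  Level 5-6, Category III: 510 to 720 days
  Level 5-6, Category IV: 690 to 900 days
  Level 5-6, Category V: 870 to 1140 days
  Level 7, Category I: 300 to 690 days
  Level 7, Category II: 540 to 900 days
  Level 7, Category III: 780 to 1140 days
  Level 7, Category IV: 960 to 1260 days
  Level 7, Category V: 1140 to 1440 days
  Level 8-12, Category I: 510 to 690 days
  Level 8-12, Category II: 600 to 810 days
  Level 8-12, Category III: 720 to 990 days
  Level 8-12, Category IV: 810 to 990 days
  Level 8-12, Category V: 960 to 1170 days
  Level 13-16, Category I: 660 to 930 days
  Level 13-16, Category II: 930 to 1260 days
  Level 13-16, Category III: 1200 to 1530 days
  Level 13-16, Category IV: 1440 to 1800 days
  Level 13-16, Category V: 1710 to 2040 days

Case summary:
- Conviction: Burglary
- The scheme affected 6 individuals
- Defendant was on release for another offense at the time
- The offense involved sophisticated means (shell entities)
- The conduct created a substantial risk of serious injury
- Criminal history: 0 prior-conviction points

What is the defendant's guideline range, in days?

Base offense level for burglary: 9.
S1 does not apply.
S3 applies: 9 + 1 = 10.
S4 does not apply.
S5 does not apply.
S6 applies (level before this adjustment is 10 ≥ 9, so +4): 10 + 4 = 14.
S7 applies: 14 + 2 = 16.
Final offense level: 16.
Criminal history: 0 prior points → Category I (0-3).
Level 16 falls in the 13-16 band.
Grid: Level 13-16 × Category I = 660-930 days.

660-930 days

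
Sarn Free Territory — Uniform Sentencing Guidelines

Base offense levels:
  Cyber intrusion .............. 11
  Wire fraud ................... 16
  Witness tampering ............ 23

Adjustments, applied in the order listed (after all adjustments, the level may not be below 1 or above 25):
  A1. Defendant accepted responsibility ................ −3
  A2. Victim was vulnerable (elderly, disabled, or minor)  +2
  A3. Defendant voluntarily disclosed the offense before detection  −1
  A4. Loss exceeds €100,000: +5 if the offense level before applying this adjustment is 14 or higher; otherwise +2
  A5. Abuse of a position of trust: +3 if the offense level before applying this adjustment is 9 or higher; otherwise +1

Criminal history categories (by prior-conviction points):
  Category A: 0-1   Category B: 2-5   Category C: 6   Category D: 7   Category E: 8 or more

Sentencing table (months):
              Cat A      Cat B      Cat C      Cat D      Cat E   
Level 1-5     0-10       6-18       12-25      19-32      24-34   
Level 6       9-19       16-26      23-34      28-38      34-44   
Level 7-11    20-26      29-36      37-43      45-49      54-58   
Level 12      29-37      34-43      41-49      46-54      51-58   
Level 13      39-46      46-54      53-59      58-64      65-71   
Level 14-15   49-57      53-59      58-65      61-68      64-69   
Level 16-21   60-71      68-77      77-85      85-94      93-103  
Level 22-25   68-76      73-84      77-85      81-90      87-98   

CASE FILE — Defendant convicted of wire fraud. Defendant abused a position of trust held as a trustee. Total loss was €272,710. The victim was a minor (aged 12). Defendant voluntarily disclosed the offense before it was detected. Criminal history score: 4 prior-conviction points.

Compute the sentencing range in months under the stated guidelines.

73-84 months

Base offense level for wire fraud: 16.
A2 applies: 16 + 2 = 18.
A3 applies: 18 − 1 = 17.
A4 applies (level before this adjustment is 17 ≥ 14, so +5): 17 + 5 = 22.
A5 applies (level before this adjustment is 22 ≥ 9, so +3): 22 + 3 = 25.
Final offense level: 25.
Criminal history: 4 prior points → Category B (2-5).
Level 25 falls in the 22-25 band.
Grid: Level 22-25 × Category B = 73-84 months.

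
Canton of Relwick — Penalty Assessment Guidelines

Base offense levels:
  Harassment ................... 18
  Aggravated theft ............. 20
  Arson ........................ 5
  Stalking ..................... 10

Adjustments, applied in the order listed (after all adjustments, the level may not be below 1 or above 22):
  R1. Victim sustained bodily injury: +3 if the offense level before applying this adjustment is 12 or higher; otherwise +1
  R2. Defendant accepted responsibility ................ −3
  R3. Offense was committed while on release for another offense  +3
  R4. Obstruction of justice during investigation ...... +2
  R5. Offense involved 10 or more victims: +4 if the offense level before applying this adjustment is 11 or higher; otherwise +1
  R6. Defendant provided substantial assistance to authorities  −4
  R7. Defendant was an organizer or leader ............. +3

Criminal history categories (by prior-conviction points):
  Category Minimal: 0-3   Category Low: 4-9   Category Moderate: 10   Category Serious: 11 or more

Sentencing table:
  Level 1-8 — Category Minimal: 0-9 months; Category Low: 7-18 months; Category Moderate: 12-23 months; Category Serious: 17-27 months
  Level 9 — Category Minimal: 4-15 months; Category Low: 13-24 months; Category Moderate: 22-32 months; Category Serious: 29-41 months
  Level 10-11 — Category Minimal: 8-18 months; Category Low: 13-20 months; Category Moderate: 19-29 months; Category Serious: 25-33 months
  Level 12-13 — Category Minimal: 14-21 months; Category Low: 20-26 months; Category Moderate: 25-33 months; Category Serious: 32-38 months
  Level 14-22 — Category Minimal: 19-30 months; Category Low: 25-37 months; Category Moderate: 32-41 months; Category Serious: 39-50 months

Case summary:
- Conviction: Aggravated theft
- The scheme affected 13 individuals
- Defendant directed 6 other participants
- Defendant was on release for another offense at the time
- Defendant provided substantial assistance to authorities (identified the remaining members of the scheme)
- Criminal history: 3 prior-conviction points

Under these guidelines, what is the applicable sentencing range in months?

19-30 months

Base offense level for aggravated theft: 20.
R2 does not apply.
R3 applies: 20 + 3 = 23.
R5 applies (level before this adjustment is 23 ≥ 11, so +4): 23 + 4 = 27.
R6 applies: 27 − 4 = 23.
R7 applies: 23 + 3 = 26.
Level 26 exceeds the maximum of 22; capped at 22.
Final offense level: 22.
Criminal history: 3 prior points → Category Minimal (0-3).
Level 22 falls in the 14-22 band.
Grid: Level 14-22 × Category Minimal = 19-30 months.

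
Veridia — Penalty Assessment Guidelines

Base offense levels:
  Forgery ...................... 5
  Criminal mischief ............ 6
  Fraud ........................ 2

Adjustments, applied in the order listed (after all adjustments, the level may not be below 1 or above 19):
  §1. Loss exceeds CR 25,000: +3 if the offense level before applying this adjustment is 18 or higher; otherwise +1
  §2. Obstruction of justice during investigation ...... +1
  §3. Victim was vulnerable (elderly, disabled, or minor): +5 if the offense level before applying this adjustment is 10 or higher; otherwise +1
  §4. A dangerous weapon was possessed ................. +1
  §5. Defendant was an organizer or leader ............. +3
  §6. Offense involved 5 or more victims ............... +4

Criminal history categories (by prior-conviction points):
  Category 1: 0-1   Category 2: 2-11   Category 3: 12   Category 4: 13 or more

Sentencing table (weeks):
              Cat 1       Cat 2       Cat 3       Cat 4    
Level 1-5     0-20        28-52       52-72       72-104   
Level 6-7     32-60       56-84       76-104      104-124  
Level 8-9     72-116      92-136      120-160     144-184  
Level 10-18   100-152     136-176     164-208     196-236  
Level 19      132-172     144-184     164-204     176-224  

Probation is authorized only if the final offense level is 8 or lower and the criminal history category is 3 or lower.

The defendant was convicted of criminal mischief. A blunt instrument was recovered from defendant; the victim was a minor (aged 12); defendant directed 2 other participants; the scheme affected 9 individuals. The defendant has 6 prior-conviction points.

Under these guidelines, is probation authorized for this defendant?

No

Base offense level for criminal mischief: 6.
§1 does not apply.
§3 applies (level before this adjustment is 6 < 10, so +1): 6 + 1 = 7.
§4 applies: 7 + 1 = 8.
§5 applies: 8 + 3 = 11.
§6 applies: 11 + 4 = 15.
Final offense level: 15.
Criminal history: 6 prior points → Category 2 (2-11).
Level 15 falls in the 10-18 band.
Grid: Level 10-18 × Category 2 = 136-176 weeks.
Probation check: level 15 > 8 and category 2 ≤ 3 → not eligible.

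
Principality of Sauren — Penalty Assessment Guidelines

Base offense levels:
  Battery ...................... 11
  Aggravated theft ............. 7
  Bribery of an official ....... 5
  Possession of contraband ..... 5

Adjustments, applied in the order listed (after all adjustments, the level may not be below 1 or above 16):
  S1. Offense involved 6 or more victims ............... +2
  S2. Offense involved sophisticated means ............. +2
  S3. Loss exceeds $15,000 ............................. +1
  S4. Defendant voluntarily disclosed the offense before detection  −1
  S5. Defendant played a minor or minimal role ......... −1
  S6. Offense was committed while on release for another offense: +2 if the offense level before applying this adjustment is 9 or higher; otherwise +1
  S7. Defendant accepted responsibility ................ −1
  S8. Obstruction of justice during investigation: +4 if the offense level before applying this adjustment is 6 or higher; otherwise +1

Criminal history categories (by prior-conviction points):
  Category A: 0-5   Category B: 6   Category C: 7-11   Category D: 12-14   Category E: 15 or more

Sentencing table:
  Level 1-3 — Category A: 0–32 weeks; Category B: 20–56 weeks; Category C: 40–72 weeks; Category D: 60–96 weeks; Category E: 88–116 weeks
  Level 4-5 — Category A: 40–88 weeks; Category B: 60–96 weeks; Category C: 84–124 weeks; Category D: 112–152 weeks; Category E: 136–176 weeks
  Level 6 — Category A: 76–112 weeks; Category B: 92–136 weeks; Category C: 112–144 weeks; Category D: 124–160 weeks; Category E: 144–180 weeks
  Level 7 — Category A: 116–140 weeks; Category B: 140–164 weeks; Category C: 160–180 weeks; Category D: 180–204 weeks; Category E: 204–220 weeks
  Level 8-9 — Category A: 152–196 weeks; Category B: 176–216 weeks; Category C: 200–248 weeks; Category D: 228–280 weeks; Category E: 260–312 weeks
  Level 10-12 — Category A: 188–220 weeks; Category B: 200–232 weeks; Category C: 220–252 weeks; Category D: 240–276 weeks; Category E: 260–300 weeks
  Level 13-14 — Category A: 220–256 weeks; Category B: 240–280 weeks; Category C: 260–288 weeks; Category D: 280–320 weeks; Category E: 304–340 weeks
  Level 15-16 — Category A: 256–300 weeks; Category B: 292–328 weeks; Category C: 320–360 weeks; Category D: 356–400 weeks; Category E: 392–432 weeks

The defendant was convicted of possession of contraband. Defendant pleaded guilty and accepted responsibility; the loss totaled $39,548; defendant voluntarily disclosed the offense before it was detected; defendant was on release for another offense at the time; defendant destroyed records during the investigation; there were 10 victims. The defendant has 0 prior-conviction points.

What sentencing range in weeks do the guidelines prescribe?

188-220 weeks

Base offense level for possession of contraband: 5.
S1 applies: 5 + 2 = 7.
S2 does not apply.
S3 applies: 7 + 1 = 8.
S4 applies: 8 − 1 = 7.
S6 applies (level before this adjustment is 7 < 9, so +1): 7 + 1 = 8.
S7 applies: 8 − 1 = 7.
S8 applies (level before this adjustment is 7 ≥ 6, so +4): 7 + 4 = 11.
Final offense level: 11.
Criminal history: 0 prior points → Category A (0-5).
Level 11 falls in the 10-12 band.
Grid: Level 10-12 × Category A = 188-220 weeks.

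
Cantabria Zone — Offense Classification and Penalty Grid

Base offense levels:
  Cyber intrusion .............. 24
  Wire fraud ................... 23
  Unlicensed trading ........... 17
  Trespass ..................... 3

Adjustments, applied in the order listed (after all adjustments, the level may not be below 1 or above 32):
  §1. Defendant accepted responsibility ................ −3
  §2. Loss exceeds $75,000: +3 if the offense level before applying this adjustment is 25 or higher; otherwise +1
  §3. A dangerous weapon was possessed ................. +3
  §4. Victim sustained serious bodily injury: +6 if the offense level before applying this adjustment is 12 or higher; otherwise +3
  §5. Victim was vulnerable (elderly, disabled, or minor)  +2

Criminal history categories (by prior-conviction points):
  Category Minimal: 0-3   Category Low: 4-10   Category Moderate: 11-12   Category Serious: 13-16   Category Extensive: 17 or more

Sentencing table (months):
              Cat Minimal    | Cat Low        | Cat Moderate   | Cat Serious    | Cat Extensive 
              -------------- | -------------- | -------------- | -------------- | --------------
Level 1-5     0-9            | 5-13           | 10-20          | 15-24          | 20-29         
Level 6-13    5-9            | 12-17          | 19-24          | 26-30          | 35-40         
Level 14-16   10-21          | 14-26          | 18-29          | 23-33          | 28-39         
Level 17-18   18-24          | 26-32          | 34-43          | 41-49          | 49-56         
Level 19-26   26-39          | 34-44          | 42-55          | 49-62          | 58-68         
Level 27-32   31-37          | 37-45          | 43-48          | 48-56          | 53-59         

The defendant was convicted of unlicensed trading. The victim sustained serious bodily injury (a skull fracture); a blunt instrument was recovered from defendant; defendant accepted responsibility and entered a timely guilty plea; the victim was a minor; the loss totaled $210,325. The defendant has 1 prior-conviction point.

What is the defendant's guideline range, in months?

Base offense level for unlicensed trading: 17.
§1 applies: 17 − 3 = 14.
§2 applies (level before this adjustment is 14 < 25, so +1): 14 + 1 = 15.
§3 applies: 15 + 3 = 18.
§4 applies (level before this adjustment is 18 ≥ 12, so +6): 18 + 6 = 24.
§5 applies: 24 + 2 = 26.
Final offense level: 26.
Criminal history: 1 prior point → Category Minimal (0-3).
Level 26 falls in the 19-26 band.
Grid: Level 19-26 × Category Minimal = 26-39 months.

26-39 months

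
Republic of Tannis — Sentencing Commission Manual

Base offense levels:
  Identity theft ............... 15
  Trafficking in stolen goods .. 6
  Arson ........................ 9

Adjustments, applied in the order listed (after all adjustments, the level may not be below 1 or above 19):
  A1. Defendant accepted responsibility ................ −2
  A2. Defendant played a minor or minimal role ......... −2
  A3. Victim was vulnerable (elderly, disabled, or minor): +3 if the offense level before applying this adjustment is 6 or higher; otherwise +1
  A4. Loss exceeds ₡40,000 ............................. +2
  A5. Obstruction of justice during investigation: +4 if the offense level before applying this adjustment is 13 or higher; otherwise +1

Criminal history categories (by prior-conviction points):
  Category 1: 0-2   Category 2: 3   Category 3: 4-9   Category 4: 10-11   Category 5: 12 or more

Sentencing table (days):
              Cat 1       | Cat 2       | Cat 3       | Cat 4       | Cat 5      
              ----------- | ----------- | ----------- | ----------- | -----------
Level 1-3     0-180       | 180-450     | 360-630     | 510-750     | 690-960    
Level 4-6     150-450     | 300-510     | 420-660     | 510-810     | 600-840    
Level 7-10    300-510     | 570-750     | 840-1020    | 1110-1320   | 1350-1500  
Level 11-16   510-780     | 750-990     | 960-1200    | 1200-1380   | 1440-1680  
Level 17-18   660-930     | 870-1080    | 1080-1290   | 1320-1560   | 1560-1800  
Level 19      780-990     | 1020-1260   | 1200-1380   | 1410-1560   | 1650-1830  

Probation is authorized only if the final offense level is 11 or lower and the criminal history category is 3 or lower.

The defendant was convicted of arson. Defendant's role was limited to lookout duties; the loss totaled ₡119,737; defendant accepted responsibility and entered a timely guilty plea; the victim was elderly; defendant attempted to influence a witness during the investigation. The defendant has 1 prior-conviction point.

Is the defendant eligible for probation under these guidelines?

Base offense level for arson: 9.
A1 applies: 9 − 2 = 7.
A2 applies: 7 − 2 = 5.
A3 applies (level before this adjustment is 5 < 6, so +1): 5 + 1 = 6.
A4 applies: 6 + 2 = 8.
A5 applies (level before this adjustment is 8 < 13, so +1): 8 + 1 = 9.
Final offense level: 9.
Criminal history: 1 prior point → Category 1 (0-2).
Level 9 falls in the 7-10 band.
Grid: Level 7-10 × Category 1 = 300-510 days.
Probation check: level 9 ≤ 11 and category 1 ≤ 3 → eligible.

Yes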